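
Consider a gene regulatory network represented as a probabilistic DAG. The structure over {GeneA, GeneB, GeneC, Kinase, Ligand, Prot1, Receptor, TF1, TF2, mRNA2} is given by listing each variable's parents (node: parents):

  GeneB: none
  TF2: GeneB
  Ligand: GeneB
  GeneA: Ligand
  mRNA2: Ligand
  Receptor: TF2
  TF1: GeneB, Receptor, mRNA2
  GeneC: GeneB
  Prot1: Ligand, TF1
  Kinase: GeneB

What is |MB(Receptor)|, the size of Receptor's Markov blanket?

4

Recall MB(v) = parents ∪ children ∪ spouses, where spouses are the other parents of v's children.
Ch(Receptor) = {TF1}.
Pa(Receptor) = {TF2}.
Co-parents of Receptor (other parents of its children):
  parents(TF1) \ {Receptor} = {GeneB, mRNA2}.
MB(Receptor) = {GeneB, TF1, TF2, mRNA2}, which has 4 nodes.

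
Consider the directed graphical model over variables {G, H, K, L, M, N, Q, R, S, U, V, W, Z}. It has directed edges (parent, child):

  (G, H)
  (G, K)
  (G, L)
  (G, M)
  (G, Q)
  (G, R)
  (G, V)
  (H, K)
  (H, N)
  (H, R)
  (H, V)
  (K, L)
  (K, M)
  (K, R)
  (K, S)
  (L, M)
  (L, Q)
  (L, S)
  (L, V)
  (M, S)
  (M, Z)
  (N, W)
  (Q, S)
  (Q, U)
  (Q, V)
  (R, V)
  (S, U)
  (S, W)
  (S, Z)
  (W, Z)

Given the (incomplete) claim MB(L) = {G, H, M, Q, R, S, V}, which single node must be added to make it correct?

By definition, MB(L) is built from L's parents, L's children, and the co-parents of L.
L has parents G, K.
L's children: M, Q, S, V.
Co-parents of L (other parents of its children):
  M's other parents are G, K.
  Q also has parent G.
  parents(S) \ {L} = {K, M, Q}.
  parents(V) \ {L} = {G, H, Q, R}.
MB(L) = {G, H, K, M, Q, R, S, V}.
Comparing with the claimed set, K is missing.

K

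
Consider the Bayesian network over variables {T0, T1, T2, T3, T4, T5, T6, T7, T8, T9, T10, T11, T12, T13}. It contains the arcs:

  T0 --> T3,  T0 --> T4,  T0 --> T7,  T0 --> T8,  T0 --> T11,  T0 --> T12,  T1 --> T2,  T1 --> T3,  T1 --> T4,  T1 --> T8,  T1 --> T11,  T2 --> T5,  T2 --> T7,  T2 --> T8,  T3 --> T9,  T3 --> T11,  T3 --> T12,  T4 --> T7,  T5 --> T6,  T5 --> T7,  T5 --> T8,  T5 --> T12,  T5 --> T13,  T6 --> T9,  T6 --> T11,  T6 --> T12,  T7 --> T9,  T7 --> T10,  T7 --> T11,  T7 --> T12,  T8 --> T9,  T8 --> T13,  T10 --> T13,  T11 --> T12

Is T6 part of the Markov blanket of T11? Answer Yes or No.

Yes

T6 is a parent of T11.
So T6 ∈ MB(T11).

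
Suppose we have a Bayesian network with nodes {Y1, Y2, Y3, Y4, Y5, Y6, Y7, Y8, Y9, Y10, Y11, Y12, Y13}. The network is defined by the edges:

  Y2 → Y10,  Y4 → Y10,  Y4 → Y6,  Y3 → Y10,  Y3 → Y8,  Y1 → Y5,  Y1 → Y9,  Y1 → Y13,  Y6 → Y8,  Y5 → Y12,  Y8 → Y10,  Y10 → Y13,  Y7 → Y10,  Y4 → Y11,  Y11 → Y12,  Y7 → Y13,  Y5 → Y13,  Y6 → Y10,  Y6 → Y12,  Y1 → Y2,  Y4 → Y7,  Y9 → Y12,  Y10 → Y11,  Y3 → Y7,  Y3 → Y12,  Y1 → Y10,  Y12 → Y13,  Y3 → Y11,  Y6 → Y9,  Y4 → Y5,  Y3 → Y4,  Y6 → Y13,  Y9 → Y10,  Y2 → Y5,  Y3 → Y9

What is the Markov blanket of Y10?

{Y1, Y2, Y3, Y4, Y5, Y6, Y7, Y8, Y9, Y11, Y12, Y13}

Parents of Y10: Y1, Y2, Y3, Y4, Y6, Y7, Y8, Y9.
Y10 has children Y11, Y13.
Other parents of Y10's children:
  Y11: Y3, Y4
  Y13: Y1, Y5, Y6, Y7, Y12
So the Markov blanket of Y10 is {Y1, Y2, Y3, Y4, Y5, Y6, Y7, Y8, Y9, Y11, Y12, Y13}.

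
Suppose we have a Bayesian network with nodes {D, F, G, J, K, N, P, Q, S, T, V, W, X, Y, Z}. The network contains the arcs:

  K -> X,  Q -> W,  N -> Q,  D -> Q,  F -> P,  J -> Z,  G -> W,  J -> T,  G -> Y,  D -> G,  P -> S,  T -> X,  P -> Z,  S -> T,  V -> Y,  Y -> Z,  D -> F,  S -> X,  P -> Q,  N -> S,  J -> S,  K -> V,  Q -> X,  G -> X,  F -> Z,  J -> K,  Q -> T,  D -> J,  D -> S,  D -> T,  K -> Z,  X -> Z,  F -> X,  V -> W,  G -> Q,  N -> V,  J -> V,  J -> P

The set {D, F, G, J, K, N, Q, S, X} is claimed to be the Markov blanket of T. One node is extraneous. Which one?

N

Pa(T) = {D, J, Q, S}.
T's children: X.
Parents of each child, excluding T:
  X also has parents F, G, K, Q, S.
MB(T) = {D, F, G, J, K, Q, S, X}.
N is neither a parent, child, nor co-parent of T, so it does not belong.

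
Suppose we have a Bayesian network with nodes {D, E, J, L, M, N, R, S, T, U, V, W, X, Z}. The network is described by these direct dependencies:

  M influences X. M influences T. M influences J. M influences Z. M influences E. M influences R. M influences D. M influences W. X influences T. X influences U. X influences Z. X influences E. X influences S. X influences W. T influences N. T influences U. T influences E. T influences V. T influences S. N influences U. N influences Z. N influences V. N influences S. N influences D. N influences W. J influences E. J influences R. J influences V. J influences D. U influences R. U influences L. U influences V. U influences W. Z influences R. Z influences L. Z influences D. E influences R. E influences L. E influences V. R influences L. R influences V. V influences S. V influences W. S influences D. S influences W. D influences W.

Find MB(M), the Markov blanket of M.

{D, E, J, N, R, S, T, U, V, W, X, Z}

Children of M: D, E, J, R, T, W, X, Z.
M's parents: none.
For each child, the remaining parents (spouses of M):
  X has no other parent.
  T's other parent is X.
  J: no additional parents.
  Z's other parents are N, X.
  E's other parents are J, T, X.
  R's other parents are E, J, U, Z.
  parents(D) \ {M} = {J, N, S, Z}.
  W also has parents D, N, S, U, V, X.
So the Markov blanket of M is {D, E, J, N, R, S, T, U, V, W, X, Z}.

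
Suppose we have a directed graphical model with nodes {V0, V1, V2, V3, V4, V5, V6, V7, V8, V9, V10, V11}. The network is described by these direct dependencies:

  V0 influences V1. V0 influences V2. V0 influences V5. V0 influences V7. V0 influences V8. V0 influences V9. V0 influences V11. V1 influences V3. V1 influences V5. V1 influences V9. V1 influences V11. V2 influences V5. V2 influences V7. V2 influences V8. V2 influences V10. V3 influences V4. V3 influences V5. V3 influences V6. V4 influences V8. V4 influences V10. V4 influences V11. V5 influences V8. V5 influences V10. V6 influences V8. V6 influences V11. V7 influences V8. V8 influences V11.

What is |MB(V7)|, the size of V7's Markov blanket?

Children of V7: V8.
Parents of V7: V0, V2.
Other parents of V7's children:
  V8's other parents are V0, V2, V4, V5, V6.
MB(V7) = {V0, V2, V4, V5, V6, V8}, which has 6 nodes.

6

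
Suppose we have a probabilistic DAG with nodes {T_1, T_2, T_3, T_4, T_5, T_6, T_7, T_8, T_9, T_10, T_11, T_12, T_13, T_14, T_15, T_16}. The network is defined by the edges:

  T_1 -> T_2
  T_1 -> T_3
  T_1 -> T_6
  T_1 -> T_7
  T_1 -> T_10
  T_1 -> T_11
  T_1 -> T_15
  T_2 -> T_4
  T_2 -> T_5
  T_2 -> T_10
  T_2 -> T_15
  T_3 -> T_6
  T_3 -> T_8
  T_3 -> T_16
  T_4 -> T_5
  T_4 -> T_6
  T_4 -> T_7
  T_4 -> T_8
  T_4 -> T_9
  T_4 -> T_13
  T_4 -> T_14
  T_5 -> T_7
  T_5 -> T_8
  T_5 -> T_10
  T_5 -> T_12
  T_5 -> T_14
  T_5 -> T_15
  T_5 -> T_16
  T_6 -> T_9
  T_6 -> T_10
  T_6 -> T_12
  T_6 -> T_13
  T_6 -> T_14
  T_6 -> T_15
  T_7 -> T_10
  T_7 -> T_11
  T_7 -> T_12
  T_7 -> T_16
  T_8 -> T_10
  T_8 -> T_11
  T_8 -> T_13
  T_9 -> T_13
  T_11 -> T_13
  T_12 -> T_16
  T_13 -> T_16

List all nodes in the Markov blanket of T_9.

A node's Markov blanket = Pa ∪ Ch ∪ (parents of Ch other than the node itself).
T_9 has child T_13.
T_9 has parents T_4, T_6.
For each child, the remaining parents (spouses of T_9):
  T_13: T_4, T_6, T_8, T_11
Union: {T_4, T_6} ∪ {T_13} ∪ {T_4, T_6, T_8, T_11} = {T_4, T_6, T_8, T_11, T_13}.

{T_4, T_6, T_8, T_11, T_13}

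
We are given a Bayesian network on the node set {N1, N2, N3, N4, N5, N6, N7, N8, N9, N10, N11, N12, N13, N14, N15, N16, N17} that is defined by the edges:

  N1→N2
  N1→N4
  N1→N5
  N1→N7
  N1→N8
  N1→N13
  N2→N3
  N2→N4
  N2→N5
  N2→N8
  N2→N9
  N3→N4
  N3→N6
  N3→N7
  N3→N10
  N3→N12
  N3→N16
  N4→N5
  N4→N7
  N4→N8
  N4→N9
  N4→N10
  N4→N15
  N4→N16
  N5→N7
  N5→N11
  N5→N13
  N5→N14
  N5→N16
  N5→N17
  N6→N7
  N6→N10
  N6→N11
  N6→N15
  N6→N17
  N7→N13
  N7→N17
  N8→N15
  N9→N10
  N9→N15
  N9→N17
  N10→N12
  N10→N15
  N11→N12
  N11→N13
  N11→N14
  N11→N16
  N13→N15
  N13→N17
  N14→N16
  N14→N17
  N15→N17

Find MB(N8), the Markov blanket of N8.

By definition, MB(N8) is built from N8's parents, N8's children, and the co-parents of N8.
Ch(N8) = {N15}.
N8 has parents N1, N2, N4.
Co-parents of N8 (other parents of its children):
  N15 also has parents N4, N6, N9, N10, N13.
Taking the union gives {N1, N2, N4, N6, N9, N10, N13, N15}.

{N1, N2, N4, N6, N9, N10, N13, N15}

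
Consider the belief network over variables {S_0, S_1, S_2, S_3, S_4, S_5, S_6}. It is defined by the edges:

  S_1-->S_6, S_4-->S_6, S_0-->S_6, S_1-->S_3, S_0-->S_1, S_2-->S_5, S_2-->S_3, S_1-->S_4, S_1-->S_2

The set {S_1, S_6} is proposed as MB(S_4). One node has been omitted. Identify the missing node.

S_0

The Markov blanket of a node is its parents, its children, and the other parents of its children.
Ch(S_4) = {S_6}.
Parents of S_4: S_1.
For each child, the remaining parents (spouses of S_4):
  S_6 also has parents S_0, S_1.
MB(S_4) = {S_0, S_1, S_6}.
Comparing with the claimed set, S_0 is missing.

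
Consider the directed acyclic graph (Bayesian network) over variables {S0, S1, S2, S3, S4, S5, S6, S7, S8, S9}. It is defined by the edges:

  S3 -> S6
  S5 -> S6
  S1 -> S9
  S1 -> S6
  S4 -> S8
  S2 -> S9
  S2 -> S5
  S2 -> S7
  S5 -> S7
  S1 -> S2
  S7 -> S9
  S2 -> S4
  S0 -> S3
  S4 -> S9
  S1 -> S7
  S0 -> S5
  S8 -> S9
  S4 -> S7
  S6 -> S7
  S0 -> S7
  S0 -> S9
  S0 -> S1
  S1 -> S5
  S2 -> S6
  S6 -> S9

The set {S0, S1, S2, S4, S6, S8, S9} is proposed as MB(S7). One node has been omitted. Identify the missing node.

S7's parents: S0, S1, S2, S4, S5, S6.
Children of S7: S9.
Other parents of S7's children:
  parents(S9) \ {S7} = {S0, S1, S2, S4, S6, S8}.
MB(S7) = {S0, S1, S2, S4, S5, S6, S8, S9}.
Comparing with the claimed set, S5 is missing.

S5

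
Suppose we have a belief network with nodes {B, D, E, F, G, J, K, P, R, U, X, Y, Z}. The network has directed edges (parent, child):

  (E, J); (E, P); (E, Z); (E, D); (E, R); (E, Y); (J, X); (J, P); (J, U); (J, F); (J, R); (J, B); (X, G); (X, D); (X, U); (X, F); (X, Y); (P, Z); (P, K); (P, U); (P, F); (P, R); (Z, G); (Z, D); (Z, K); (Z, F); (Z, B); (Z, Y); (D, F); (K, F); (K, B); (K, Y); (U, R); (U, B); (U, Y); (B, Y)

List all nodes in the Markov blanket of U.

{B, E, J, K, P, R, X, Y, Z}

Pa(U) = {J, P, X}.
Children of U: B, R, Y.
Parents of each child, excluding U:
  parents(R) \ {U} = {E, J, P}.
  B also has parents J, K, Z.
  Y also has parents B, E, K, X, Z.
Taking the union gives {B, E, J, K, P, R, X, Y, Z}.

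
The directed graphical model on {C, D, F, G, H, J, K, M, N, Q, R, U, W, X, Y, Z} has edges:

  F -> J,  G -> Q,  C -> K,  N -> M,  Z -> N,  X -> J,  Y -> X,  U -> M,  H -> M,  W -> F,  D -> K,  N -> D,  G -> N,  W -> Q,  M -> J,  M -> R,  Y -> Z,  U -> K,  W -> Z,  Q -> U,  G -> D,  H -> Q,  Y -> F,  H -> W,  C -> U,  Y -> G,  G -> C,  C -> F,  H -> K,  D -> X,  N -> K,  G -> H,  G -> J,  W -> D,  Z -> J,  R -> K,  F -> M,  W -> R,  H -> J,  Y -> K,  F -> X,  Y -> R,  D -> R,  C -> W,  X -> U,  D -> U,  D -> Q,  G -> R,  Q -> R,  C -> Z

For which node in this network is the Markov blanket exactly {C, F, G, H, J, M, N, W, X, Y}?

Z

The target node must have every member of {C, F, G, H, J, M, N, W, X, Y} as a parent, child, or co-parent, and no others.
Parents of Z: C, W, Y; children: J, N; co-parents: F, G, H, M, X.
These exactly cover the given set, so the node is Z.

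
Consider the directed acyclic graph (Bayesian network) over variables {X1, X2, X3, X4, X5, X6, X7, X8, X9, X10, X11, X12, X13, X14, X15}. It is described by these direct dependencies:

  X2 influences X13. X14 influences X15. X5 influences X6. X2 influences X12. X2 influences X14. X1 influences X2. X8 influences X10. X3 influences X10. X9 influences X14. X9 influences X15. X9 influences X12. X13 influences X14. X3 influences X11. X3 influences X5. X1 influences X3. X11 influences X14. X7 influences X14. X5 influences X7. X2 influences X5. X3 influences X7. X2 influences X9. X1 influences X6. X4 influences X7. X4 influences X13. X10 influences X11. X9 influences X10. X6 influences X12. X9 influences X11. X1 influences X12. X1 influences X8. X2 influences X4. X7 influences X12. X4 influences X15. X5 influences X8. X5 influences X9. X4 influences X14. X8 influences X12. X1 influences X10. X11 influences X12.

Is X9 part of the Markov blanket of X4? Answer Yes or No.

X9 is a co-parent of X4: both are parents of X14, X15.
So X9 ∈ MB(X4).

Yes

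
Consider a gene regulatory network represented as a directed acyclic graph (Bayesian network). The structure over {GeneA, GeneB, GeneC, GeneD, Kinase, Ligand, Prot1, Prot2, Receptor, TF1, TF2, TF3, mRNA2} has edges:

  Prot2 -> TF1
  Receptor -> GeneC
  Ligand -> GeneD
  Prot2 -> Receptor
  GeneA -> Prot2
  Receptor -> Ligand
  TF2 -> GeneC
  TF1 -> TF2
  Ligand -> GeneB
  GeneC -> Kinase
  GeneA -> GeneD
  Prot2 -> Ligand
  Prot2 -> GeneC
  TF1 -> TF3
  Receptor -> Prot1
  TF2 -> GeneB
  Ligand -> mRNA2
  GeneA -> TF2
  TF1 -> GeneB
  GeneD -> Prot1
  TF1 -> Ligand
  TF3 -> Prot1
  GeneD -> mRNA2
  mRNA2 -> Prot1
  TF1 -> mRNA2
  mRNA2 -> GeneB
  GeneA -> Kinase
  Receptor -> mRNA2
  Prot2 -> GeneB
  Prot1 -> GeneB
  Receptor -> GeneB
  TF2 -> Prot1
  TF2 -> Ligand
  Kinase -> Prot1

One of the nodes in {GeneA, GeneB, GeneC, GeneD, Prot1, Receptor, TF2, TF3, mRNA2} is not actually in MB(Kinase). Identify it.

Children of Kinase: Prot1.
Parents of Kinase: GeneA, GeneC.
Co-parents of Kinase (other parents of its children):
  Prot1: GeneD, Receptor, TF2, TF3, mRNA2
MB(Kinase) = {GeneA, GeneC, GeneD, Prot1, Receptor, TF2, TF3, mRNA2}.
GeneB is neither a parent, child, nor co-parent of Kinase, so it does not belong.

GeneB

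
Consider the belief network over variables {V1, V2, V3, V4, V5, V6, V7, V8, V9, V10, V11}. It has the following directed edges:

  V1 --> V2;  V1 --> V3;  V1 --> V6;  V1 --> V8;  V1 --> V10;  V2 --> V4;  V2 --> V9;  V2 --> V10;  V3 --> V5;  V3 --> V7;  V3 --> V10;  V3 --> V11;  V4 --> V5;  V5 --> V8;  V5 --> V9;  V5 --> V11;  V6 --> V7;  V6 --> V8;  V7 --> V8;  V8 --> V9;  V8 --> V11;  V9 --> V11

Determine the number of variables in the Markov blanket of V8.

A node's Markov blanket = Pa ∪ Ch ∪ (parents of Ch other than the node itself).
V8 has parents V1, V5, V6, V7.
Children of V8: V9, V11.
Parents of each child, excluding V8:
  V9: V2, V5
  V11: V3, V5, V9
MB(V8) = {V1, V2, V3, V5, V6, V7, V9, V11}, which has 8 nodes.

8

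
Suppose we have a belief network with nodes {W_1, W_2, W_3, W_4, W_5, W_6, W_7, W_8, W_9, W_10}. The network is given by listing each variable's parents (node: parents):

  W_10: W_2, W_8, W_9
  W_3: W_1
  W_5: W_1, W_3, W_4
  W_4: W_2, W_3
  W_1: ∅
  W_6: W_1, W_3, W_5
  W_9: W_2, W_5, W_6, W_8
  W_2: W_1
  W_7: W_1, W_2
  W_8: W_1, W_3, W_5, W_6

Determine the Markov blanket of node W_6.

The Markov blanket of a node is its parents, its children, and the other parents of its children.
Children of W_6: W_8, W_9.
Pa(W_6) = {W_1, W_3, W_5}.
For each child, the remaining parents (spouses of W_6):
  W_8's other parents are W_1, W_3, W_5.
  parents(W_9) \ {W_6} = {W_2, W_5, W_8}.
Taking the union gives {W_1, W_2, W_3, W_5, W_8, W_9}.

{W_1, W_2, W_3, W_5, W_8, W_9}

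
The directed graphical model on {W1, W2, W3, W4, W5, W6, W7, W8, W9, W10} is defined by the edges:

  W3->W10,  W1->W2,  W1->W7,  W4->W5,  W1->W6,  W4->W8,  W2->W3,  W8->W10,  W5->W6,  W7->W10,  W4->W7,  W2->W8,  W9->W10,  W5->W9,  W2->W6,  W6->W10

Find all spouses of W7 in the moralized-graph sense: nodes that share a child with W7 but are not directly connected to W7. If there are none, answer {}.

{W3, W6, W8, W9}

Children of W7: W10.
  W10: W3, W6, W8, W9
Excluding nodes already adjacent to W7 (W1, W4, W10), the co-parent-only contribution is {W3, W6, W8, W9}.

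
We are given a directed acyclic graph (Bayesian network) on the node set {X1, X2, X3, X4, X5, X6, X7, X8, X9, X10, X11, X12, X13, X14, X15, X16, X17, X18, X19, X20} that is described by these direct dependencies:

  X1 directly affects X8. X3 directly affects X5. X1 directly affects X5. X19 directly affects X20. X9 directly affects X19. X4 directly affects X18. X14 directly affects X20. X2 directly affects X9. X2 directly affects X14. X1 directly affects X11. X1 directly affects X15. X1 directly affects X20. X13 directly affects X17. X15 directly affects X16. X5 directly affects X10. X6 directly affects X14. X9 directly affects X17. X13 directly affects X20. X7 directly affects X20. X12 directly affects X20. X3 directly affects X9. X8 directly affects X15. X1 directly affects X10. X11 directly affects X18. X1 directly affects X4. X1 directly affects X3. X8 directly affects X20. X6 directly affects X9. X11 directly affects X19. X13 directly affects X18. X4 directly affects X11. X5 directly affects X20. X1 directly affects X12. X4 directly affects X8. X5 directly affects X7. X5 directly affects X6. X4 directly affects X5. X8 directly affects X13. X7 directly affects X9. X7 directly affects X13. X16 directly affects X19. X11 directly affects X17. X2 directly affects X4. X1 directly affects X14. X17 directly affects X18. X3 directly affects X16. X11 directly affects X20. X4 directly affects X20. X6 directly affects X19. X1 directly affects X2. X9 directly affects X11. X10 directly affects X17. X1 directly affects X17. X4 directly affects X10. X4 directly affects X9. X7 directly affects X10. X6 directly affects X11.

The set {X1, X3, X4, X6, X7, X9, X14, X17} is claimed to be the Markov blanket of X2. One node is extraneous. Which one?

Recall MB(v) = parents ∪ children ∪ spouses, where spouses are the other parents of v's children.
Pa(X2) = {X1}.
X2 has children X4, X9, X14.
Other parents of X2's children:
  X4: X1
  X9: X3, X4, X6, X7
  X14: X1, X6
MB(X2) = {X1, X3, X4, X6, X7, X9, X14}.
X17 is neither a parent, child, nor co-parent of X2, so it does not belong.

X17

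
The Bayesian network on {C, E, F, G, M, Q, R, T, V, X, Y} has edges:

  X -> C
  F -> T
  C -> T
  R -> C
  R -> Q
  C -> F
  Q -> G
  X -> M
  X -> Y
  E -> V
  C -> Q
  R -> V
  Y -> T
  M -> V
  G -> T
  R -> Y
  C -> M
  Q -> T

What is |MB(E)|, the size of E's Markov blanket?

3

The Markov blanket of a node is its parents, its children, and the other parents of its children.
Parents of E: none.
Ch(E) = {V}.
Co-parents of E (other parents of its children):
  V: M, R
MB(E) = {M, R, V}, which has 3 nodes.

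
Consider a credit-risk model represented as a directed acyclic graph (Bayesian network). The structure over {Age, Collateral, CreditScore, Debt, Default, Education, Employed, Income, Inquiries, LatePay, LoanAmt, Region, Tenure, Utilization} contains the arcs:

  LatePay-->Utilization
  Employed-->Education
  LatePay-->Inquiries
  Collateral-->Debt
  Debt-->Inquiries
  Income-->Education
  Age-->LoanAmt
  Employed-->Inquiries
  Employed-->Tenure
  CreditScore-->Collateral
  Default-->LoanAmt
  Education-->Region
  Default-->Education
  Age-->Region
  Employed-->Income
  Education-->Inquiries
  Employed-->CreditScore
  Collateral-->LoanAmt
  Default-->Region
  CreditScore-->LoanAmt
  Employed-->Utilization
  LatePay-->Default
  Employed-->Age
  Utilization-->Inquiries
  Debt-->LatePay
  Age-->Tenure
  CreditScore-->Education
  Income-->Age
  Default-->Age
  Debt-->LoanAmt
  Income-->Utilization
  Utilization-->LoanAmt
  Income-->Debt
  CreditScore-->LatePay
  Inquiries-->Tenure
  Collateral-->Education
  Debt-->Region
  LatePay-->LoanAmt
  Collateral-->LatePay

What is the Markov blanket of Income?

{Age, Collateral, CreditScore, Debt, Default, Education, Employed, LatePay, Utilization}

By definition, MB(Income) is built from Income's parents, Income's children, and the co-parents of Income.
Ch(Income) = {Age, Debt, Education, Utilization}.
Parents of Income: Employed.
Co-parents of Income (other parents of its children):
  Debt: Collateral
  Utilization: Employed, LatePay
  Education: Collateral, CreditScore, Default, Employed
  Age: Default, Employed
So the Markov blanket of Income is {Age, Collateral, CreditScore, Debt, Default, Education, Employed, LatePay, Utilization}.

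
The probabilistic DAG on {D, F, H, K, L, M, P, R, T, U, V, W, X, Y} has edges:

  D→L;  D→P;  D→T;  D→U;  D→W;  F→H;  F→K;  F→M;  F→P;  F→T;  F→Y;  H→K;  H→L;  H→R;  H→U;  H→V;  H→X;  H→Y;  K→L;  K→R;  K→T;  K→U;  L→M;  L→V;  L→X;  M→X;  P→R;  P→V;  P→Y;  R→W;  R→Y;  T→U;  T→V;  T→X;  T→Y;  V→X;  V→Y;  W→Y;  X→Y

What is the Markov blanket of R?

Recall MB(v) = parents ∪ children ∪ spouses, where spouses are the other parents of v's children.
Parents of R: H, K, P.
Ch(R) = {W, Y}.
Other parents of R's children:
  W: D
  Y: F, H, P, T, V, W, X
Union: {H, K, P} ∪ {W, Y} ∪ {D, F, H, P, T, V, W, X} = {D, F, H, K, P, T, V, W, X, Y}.

{D, F, H, K, P, T, V, W, X, Y}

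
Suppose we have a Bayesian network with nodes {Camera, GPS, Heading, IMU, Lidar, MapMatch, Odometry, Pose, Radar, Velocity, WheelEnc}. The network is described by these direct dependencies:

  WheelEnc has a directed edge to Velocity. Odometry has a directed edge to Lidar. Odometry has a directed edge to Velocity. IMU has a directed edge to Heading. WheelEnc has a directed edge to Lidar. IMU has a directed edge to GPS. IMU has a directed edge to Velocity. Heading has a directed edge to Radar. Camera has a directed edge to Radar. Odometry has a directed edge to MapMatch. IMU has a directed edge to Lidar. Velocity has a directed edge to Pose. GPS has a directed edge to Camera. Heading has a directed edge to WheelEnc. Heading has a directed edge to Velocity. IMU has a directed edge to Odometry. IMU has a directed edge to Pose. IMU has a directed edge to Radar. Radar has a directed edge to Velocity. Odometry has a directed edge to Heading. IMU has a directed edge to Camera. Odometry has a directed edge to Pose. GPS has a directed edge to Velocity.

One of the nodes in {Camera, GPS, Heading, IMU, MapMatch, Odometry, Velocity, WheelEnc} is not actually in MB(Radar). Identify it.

MapMatch

A node's Markov blanket = Pa ∪ Ch ∪ (parents of Ch other than the node itself).
Children of Radar: Velocity.
Parents of Radar: Camera, Heading, IMU.
Co-parents of Radar (other parents of its children):
  Velocity also has parents GPS, Heading, IMU, Odometry, WheelEnc.
MB(Radar) = {Camera, GPS, Heading, IMU, Odometry, Velocity, WheelEnc}.
MapMatch is neither a parent, child, nor co-parent of Radar, so it does not belong.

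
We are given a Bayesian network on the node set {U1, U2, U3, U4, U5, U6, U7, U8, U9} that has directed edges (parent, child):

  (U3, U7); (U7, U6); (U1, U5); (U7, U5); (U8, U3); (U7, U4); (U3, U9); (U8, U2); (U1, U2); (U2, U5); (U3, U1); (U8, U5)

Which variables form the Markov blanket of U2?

Recall MB(v) = parents ∪ children ∪ spouses, where spouses are the other parents of v's children.
Parents of U2: U1, U8.
Children of U2: U5.
Parents of each child, excluding U2:
  U5's other parents are U1, U7, U8.
Union: {U1, U8} ∪ {U5} ∪ {U1, U7, U8} = {U1, U5, U7, U8}.

{U1, U5, U7, U8}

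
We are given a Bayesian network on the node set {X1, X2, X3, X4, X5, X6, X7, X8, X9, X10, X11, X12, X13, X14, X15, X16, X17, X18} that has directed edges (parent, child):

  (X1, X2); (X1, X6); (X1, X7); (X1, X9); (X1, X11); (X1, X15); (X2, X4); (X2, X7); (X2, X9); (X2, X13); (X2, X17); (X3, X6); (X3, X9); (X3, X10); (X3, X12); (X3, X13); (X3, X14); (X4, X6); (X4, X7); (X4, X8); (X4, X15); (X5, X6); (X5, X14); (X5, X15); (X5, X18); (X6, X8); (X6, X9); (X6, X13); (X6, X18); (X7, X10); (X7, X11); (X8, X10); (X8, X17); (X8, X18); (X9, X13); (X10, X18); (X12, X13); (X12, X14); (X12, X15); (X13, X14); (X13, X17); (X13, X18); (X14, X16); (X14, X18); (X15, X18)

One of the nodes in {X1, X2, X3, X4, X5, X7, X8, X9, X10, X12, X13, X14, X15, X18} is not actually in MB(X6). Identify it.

A node's Markov blanket = Pa ∪ Ch ∪ (parents of Ch other than the node itself).
X6's parents: X1, X3, X4, X5.
Children of X6: X8, X9, X13, X18.
Co-parents of X6 (other parents of its children):
  X8: X4
  X9: X1, X2, X3
  X13: X2, X3, X9, X12
  X18: X5, X8, X10, X13, X14, X15
MB(X6) = {X1, X2, X3, X4, X5, X8, X9, X10, X12, X13, X14, X15, X18}.
X7 is neither a parent, child, nor co-parent of X6, so it does not belong.

X7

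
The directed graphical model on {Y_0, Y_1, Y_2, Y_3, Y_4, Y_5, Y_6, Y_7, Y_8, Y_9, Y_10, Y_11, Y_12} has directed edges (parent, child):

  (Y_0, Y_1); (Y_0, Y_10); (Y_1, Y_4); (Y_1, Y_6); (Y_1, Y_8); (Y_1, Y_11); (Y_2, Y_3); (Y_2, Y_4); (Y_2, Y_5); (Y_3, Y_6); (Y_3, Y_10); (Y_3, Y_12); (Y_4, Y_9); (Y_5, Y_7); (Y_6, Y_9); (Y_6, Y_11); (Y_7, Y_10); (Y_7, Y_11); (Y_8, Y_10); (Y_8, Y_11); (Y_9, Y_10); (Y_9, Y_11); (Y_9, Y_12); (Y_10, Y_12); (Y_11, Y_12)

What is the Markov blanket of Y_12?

{Y_3, Y_9, Y_10, Y_11}

A node's Markov blanket = Pa ∪ Ch ∪ (parents of Ch other than the node itself).
Y_12's parents: Y_3, Y_9, Y_10, Y_11.
Ch(Y_12) = {}.
With no children, Y_12 has no spouses; the co-parent set is empty.
Union: {Y_3, Y_9, Y_10, Y_11} ∪ {} ∪ {} = {Y_3, Y_9, Y_10, Y_11}.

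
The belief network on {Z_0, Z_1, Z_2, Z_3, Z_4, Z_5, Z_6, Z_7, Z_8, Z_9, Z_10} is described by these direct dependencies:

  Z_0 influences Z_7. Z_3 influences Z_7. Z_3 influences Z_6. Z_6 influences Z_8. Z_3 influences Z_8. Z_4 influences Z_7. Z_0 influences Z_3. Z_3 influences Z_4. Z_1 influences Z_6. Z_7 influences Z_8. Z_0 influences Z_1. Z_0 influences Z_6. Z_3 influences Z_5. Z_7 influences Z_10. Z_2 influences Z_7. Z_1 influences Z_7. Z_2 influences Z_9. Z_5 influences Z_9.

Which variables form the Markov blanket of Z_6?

{Z_0, Z_1, Z_3, Z_7, Z_8}

Parents of Z_6: Z_0, Z_1, Z_3.
Z_6's children: Z_8.
For each child, the remaining parents (spouses of Z_6):
  Z_8 also has parents Z_3, Z_7.
So the Markov blanket of Z_6 is {Z_0, Z_1, Z_3, Z_7, Z_8}.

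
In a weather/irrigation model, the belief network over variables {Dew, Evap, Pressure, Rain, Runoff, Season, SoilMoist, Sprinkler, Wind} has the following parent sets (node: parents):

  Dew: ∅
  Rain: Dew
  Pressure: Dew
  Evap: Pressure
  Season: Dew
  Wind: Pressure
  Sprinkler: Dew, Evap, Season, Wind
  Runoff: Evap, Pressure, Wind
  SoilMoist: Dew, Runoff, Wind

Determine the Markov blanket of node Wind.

{Dew, Evap, Pressure, Runoff, Season, SoilMoist, Sprinkler}

A node's Markov blanket = Pa ∪ Ch ∪ (parents of Ch other than the node itself).
Wind's parents: Pressure.
Ch(Wind) = {Runoff, SoilMoist, Sprinkler}.
Parents of each child, excluding Wind:
  Sprinkler: Dew, Evap, Season
  Runoff: Evap, Pressure
  SoilMoist: Dew, Runoff
Taking the union gives {Dew, Evap, Pressure, Runoff, Season, SoilMoist, Sprinkler}.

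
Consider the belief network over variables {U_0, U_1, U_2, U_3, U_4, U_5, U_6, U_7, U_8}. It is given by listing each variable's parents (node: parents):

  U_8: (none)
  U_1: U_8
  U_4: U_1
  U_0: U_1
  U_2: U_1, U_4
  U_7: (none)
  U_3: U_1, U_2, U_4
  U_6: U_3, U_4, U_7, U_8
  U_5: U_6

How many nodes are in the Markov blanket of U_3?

6

By definition, MB(U_3) is built from U_3's parents, U_3's children, and the co-parents of U_3.
Pa(U_3) = {U_1, U_2, U_4}.
U_3's children: U_6.
For each child, the remaining parents (spouses of U_3):
  parents(U_6) \ {U_3} = {U_4, U_7, U_8}.
MB(U_3) = {U_1, U_2, U_4, U_6, U_7, U_8}, which has 6 nodes.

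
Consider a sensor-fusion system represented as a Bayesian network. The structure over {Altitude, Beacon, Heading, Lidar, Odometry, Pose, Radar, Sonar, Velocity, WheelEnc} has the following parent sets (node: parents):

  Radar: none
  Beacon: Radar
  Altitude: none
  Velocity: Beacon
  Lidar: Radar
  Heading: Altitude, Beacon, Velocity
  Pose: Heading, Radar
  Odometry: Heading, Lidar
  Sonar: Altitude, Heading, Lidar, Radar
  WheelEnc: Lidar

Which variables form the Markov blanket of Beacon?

{Altitude, Heading, Radar, Velocity}

Beacon has parent Radar.
Beacon's children: Heading, Velocity.
Co-parents of Beacon (other parents of its children):
  Velocity: no additional parents.
  parents(Heading) \ {Beacon} = {Altitude, Velocity}.
Taking the union gives {Altitude, Heading, Radar, Velocity}.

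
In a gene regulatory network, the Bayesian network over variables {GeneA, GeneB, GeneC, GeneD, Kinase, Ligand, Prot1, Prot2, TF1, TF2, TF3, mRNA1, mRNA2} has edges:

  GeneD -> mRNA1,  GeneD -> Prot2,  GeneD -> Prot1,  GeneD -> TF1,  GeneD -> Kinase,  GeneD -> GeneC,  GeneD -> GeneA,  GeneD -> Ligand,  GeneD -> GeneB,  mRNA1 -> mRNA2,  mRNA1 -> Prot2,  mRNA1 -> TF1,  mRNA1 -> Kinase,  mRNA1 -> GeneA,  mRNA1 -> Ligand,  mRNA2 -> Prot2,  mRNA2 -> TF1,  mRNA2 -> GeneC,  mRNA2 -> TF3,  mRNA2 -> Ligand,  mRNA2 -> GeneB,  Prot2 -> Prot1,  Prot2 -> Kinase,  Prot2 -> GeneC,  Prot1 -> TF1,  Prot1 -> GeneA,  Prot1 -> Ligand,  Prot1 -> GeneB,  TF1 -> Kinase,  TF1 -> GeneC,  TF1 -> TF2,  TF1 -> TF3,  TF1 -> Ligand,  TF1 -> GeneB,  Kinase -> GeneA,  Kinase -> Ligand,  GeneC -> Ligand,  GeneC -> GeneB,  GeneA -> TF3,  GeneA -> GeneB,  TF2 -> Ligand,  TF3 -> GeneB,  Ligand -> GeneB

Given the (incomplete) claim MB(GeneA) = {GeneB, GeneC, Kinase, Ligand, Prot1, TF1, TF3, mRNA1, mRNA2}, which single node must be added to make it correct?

Parents of GeneA: GeneD, Kinase, Prot1, mRNA1.
Children of GeneA: GeneB, TF3.
Parents of each child, excluding GeneA:
  TF3: TF1, mRNA2
  GeneB: GeneC, GeneD, Ligand, Prot1, TF1, TF3, mRNA2
MB(GeneA) = {GeneB, GeneC, GeneD, Kinase, Ligand, Prot1, TF1, TF3, mRNA1, mRNA2}.
Comparing with the claimed set, GeneD is missing.

GeneD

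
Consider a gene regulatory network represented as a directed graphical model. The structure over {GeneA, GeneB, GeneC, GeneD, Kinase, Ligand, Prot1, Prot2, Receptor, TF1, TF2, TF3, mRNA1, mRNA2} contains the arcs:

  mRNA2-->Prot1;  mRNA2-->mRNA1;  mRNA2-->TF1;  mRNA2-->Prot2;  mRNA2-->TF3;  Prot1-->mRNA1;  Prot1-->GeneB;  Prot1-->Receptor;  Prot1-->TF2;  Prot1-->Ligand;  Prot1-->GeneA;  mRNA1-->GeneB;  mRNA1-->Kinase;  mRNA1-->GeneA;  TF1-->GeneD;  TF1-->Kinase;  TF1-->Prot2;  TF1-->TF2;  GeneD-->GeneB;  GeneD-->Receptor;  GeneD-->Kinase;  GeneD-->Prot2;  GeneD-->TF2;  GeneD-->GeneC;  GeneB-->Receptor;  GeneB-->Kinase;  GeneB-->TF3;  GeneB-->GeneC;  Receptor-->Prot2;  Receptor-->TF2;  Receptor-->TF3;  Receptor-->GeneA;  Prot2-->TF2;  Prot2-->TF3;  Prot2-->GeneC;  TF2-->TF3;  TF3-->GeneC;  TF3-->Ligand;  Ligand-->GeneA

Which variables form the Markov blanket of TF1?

By definition, MB(TF1) is built from TF1's parents, TF1's children, and the co-parents of TF1.
TF1 has parent mRNA2.
TF1's children: GeneD, Kinase, Prot2, TF2.
Parents of each child, excluding TF1:
  GeneD: no additional parents.
  parents(Kinase) \ {TF1} = {GeneB, GeneD, mRNA1}.
  Prot2 also has parents GeneD, Receptor, mRNA2.
  TF2's other parents are GeneD, Prot1, Prot2, Receptor.
MB(TF1) = {GeneB, GeneD, Kinase, Prot1, Prot2, Receptor, TF2, mRNA1, mRNA2}.

{GeneB, GeneD, Kinase, Prot1, Prot2, Receptor, TF2, mRNA1, mRNA2}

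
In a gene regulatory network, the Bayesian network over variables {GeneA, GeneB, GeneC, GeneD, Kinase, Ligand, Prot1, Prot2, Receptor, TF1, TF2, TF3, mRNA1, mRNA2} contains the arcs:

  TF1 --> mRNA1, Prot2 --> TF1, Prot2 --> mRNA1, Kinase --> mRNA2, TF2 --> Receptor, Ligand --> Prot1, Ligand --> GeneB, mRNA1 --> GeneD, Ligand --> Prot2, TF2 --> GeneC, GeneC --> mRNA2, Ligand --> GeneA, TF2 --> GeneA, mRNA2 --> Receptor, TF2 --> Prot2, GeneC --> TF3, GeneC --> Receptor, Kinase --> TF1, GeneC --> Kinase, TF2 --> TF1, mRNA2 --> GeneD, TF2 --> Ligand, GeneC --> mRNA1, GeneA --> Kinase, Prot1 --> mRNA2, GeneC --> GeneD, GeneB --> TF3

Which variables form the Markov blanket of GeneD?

GeneD has parents GeneC, mRNA1, mRNA2.
GeneD's children: none.
GeneD has no children, so there are no co-parents.
Taking the union gives {GeneC, mRNA1, mRNA2}.

{GeneC, mRNA1, mRNA2}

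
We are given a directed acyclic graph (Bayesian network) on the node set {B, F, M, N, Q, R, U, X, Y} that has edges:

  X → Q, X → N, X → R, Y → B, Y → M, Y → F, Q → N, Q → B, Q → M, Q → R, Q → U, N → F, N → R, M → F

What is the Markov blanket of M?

The Markov blanket of a node is its parents, its children, and the other parents of its children.
M's parents: Q, Y.
Children of M: F.
For each child, the remaining parents (spouses of M):
  F: N, Y
MB(M) = {F, N, Q, Y}.

{F, N, Q, Y}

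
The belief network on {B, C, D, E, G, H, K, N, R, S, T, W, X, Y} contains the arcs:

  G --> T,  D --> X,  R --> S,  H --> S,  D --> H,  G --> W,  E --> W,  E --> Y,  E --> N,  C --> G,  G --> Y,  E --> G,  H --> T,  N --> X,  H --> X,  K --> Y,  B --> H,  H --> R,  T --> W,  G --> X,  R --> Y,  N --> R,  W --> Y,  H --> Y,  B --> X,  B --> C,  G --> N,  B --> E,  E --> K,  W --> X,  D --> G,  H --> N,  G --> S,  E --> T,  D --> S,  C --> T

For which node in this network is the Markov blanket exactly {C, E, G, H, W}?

The target node must have every member of {C, E, G, H, W} as a parent, child, or co-parent, and no others.
Parents of T: C, E, G, H; children: W; co-parents: E, G.
These exactly cover the given set, so the node is T.

T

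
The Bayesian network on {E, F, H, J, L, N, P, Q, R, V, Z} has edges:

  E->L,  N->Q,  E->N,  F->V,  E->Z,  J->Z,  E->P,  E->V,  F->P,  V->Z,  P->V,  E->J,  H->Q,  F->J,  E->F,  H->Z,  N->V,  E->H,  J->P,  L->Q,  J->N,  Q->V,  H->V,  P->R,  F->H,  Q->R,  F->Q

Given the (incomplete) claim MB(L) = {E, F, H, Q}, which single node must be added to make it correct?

N

The Markov blanket of a node is its parents, its children, and the other parents of its children.
Ch(L) = {Q}.
Pa(L) = {E}.
Co-parents of L (other parents of its children):
  Q's other parents are F, H, N.
MB(L) = {E, F, H, N, Q}.
Comparing with the claimed set, N is missing.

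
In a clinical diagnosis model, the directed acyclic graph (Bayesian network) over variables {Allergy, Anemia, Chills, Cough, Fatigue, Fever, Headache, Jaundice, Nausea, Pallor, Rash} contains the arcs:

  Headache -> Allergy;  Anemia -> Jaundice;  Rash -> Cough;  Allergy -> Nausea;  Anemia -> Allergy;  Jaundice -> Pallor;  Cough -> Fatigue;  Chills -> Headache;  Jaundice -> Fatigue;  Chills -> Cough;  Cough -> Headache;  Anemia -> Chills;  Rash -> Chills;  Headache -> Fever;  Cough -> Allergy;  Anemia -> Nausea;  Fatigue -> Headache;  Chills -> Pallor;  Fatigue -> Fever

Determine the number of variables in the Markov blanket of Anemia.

7

By definition, MB(Anemia) is built from Anemia's parents, Anemia's children, and the co-parents of Anemia.
Pa(Anemia) = {}.
Children of Anemia: Allergy, Chills, Jaundice, Nausea.
Other parents of Anemia's children:
  Jaundice has no other parent.
  Chills also has parent Rash.
  Allergy's other parents are Cough, Headache.
  parents(Nausea) \ {Anemia} = {Allergy}.
MB(Anemia) = {Allergy, Chills, Cough, Headache, Jaundice, Nausea, Rash}, which has 7 nodes.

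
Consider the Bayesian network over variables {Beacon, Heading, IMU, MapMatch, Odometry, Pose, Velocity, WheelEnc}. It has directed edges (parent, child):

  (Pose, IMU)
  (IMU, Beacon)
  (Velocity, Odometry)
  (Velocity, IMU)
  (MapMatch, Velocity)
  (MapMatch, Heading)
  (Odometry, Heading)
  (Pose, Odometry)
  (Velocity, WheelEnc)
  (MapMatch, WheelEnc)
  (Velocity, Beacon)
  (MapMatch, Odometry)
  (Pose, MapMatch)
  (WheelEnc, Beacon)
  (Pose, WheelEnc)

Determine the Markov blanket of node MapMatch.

Recall MB(v) = parents ∪ children ∪ spouses, where spouses are the other parents of v's children.
MapMatch has parent Pose.
Ch(MapMatch) = {Heading, Odometry, Velocity, WheelEnc}.
Co-parents of MapMatch (other parents of its children):
  Velocity has no other parent.
  parents(Odometry) \ {MapMatch} = {Pose, Velocity}.
  parents(WheelEnc) \ {MapMatch} = {Pose, Velocity}.
  Heading's other parent is Odometry.
So the Markov blanket of MapMatch is {Heading, Odometry, Pose, Velocity, WheelEnc}.

{Heading, Odometry, Pose, Velocity, WheelEnc}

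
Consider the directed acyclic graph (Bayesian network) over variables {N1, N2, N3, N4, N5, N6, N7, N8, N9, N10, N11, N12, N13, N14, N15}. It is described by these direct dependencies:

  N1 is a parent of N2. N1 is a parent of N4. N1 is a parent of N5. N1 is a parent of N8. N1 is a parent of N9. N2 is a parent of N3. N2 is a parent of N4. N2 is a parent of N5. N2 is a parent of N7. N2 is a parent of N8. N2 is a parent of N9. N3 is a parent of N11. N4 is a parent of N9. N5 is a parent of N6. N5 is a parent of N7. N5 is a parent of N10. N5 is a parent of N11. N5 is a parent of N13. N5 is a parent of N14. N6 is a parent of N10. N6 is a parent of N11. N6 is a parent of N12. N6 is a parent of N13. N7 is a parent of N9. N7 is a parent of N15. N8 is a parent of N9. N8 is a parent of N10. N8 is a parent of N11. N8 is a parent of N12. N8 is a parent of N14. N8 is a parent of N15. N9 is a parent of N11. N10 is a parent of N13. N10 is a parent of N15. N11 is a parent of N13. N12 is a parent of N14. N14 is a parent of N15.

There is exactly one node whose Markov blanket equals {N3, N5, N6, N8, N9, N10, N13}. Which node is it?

N11

The target node must have every member of {N3, N5, N6, N8, N9, N10, N13} as a parent, child, or co-parent, and no others.
Parents of N11: N3, N5, N6, N8, N9; children: N13; co-parents: N5, N6, N10.
These exactly cover the given set, so the node is N11.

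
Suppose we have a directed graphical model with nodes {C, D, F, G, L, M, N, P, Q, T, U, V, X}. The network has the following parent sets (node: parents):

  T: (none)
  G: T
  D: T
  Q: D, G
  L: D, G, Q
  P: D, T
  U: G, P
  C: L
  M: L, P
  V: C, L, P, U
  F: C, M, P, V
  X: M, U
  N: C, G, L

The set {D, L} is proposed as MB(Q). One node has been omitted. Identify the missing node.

The Markov blanket of a node is its parents, its children, and the other parents of its children.
Q has child L.
Pa(Q) = {D, G}.
For each child, the remaining parents (spouses of Q):
  L's other parents are D, G.
MB(Q) = {D, G, L}.
Comparing with the claimed set, G is missing.

G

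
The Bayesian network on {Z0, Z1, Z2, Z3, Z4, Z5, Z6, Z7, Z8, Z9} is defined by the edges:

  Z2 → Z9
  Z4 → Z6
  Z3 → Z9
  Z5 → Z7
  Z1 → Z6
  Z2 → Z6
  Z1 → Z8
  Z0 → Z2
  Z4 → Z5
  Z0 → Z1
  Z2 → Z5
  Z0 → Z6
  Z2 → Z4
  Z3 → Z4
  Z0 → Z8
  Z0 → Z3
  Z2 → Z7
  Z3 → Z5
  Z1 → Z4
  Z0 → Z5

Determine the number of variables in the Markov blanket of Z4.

6

A node's Markov blanket = Pa ∪ Ch ∪ (parents of Ch other than the node itself).
Pa(Z4) = {Z1, Z2, Z3}.
Z4 has children Z5, Z6.
For each child, the remaining parents (spouses of Z4):
  Z5 also has parents Z0, Z2, Z3.
  Z6 also has parents Z0, Z1, Z2.
MB(Z4) = {Z0, Z1, Z2, Z3, Z5, Z6}, which has 6 nodes.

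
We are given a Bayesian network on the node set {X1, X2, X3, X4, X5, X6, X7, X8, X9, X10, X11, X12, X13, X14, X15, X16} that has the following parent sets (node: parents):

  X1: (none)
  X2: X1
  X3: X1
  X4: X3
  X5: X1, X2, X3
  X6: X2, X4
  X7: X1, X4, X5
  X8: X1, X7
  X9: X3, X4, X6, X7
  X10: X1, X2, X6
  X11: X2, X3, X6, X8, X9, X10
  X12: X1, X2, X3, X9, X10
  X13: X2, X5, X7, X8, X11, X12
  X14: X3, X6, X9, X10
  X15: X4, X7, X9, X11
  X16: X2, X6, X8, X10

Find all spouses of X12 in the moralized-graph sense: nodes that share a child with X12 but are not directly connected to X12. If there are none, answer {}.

Children of X12: X13.
  X13 also has parents X2, X5, X7, X8, X11.
Excluding nodes already adjacent to X12 (X1, X2, X3, X9, X10, X13), the co-parent-only contribution is {X5, X7, X8, X11}.

{X5, X7, X8, X11}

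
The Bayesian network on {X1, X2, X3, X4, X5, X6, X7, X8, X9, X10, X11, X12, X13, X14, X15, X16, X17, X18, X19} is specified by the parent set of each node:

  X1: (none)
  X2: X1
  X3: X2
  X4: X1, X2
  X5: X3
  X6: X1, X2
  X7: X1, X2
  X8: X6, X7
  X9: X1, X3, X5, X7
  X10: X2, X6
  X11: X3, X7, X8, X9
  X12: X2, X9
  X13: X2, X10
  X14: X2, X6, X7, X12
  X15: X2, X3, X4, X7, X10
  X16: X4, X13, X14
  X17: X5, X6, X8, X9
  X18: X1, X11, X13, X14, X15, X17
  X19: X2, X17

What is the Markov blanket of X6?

By definition, MB(X6) is built from X6's parents, X6's children, and the co-parents of X6.
Parents of X6: X1, X2.
X6's children: X8, X10, X14, X17.
Co-parents of X6 (other parents of its children):
  X8's other parent is X7.
  parents(X10) \ {X6} = {X2}.
  X14's other parents are X2, X7, X12.
  parents(X17) \ {X6} = {X5, X8, X9}.
Union: {X1, X2} ∪ {X8, X10, X14, X17} ∪ {X2, X5, X7, X8, X9, X12} = {X1, X2, X5, X7, X8, X9, X10, X12, X14, X17}.

{X1, X2, X5, X7, X8, X9, X10, X12, X14, X17}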